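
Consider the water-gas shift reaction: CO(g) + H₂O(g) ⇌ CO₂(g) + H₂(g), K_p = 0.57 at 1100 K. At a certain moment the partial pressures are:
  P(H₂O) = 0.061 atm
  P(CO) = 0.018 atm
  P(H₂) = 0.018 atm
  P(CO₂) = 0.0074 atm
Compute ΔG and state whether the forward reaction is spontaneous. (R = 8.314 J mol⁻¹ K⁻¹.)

Q_p = P(CO₂)·P(H₂) / (P(CO)·P(H₂O)) = (0.0074)·(0.018) / ((0.018)·(0.061)) = 0.121
ΔG = RT ln(Q_p/K_p) = (8.314 J mol⁻¹ K⁻¹)(1100 K) × ln(0.121/0.57)
   = (9.145 kJ/mol)(-1.550) = -14.2 kJ/mol
ΔG < 0, so the forward reaction is spontaneous (proceeds forward).

ΔG = -14.2 kJ/mol; the forward reaction is spontaneous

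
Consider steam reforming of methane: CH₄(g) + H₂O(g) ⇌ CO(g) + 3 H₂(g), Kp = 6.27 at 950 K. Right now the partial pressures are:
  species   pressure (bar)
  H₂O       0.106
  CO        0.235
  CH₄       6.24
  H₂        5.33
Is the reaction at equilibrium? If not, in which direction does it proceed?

Qp = P(CO)·P(H₂)³ / (P(CH₄)·P(H₂O)) = (0.235)·(5.33)³ / ((6.24)·(0.106)) = 53.8
Qp = 53.8 > Kp = 6.27, so the reverse reaction proceeds.

toward reactants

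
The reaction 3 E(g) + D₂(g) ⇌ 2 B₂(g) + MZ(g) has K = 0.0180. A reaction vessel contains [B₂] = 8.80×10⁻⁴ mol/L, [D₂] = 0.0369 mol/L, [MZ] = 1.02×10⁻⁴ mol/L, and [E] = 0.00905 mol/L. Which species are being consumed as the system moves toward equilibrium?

Q = [B₂]²·[MZ] / ([E]³·[D₂]) = (8.80×10⁻⁴)²·(1.02×10⁻⁴) / ((0.00905)³·(0.0369)) = 0.00289
Q = 0.00289 < K = 0.0180: net forward reaction.

E, D₂ (reactants)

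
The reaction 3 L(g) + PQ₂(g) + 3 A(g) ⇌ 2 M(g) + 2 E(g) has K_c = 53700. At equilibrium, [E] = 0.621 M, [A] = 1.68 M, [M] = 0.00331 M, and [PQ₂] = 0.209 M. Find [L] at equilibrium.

[L] = 4.30e-4 M

At equilibrium, K_c = [M]²·[E]² / ([L]³·[PQ₂]·[A]³) = 53700.
(0.00331)²·(0.621)² / (([L])³·(0.209)·(1.68)³) = 53700
[L]³ = 7.94e-11 ⇒ [L] = 4.30e-4 M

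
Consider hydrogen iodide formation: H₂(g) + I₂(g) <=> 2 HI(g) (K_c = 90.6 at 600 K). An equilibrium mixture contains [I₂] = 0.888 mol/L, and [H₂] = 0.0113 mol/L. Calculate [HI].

At equilibrium, K_c = [HI]² / ([H₂]·[I₂]) = 90.6.
([HI])² / ((0.0113)·(0.888)) = 90.6
[HI]² = 0.909 ⇒ [HI] = 0.953 mol/L

[HI] = 0.953 mol/L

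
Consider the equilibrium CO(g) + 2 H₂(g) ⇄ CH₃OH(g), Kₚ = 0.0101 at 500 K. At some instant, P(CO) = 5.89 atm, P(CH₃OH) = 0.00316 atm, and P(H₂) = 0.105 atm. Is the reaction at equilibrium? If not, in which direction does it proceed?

in the reverse direction

Qₚ = P(CH₃OH) / (P(CO)·P(H₂)²) = (0.00316) / ((5.89)·(0.105)²) = 0.0487
Qₚ = 0.0487 > Kₚ = 0.0101, so the reverse reaction proceeds.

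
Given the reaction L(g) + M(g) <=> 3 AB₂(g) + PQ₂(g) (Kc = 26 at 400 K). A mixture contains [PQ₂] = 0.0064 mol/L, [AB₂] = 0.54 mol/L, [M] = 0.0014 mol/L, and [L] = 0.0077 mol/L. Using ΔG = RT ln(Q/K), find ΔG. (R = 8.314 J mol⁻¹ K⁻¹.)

Qc = [AB₂]³·[PQ₂] / ([L]·[M]) = (0.54)³·(0.0064) / ((0.0077)·(0.0014)) = 93.5
ΔG = RT ln(Qc/Kc) = (8.314 J mol⁻¹ K⁻¹)(400 K) × ln(93.5/26)
   = (3.326 kJ/mol)(1.280) = 4.26 kJ/mol
ΔG > 0, so the forward reaction is non-spontaneous (proceeds in reverse).

ΔG = 4.26 kJ/mol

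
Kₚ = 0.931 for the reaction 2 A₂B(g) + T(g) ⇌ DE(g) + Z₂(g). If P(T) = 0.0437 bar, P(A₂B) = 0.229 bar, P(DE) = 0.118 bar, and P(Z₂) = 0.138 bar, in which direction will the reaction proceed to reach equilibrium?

Qₚ = P(DE)·P(Z₂) / (P(A₂B)²·P(T)) = (0.118)·(0.138) / ((0.229)²·(0.0437)) = 7.11
Qₚ = 7.11 > Kₚ = 0.931, so the reverse reaction proceeds.

reverse (toward reactants)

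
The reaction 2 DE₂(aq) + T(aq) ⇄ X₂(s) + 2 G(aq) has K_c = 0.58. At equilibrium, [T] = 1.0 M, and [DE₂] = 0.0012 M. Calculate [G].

[G] = 9.1e-4 M

(X₂ is a pure solid — omitted from K_c.)
At equilibrium, K_c = [G]² / ([DE₂]²·[T]) = 0.58.
([G])² / ((0.0012)²·(1.0)) = 0.58
[G]² = 8.35e-7 ⇒ [G] = 9.1e-4 M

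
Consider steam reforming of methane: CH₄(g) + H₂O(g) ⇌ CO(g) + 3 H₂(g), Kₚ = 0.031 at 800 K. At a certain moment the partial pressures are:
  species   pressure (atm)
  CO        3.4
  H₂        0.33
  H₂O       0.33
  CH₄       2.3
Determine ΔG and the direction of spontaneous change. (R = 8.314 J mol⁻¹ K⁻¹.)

ΔG = 11.0 kJ/mol; the forward reaction is non-spontaneous

Qₚ = P(CO)·P(H₂)³ / (P(CH₄)·P(H₂O)) = (3.4)·(0.33)³ / ((2.3)·(0.33)) = 0.161
ΔG = RT ln(Qₚ/Kₚ) = (8.314 J mol⁻¹ K⁻¹)(800 K) × ln(0.161/0.031)
   = (6.651 kJ/mol)(1.647) = 11.0 kJ/mol
ΔG > 0, so the forward reaction is non-spontaneous (proceeds in reverse).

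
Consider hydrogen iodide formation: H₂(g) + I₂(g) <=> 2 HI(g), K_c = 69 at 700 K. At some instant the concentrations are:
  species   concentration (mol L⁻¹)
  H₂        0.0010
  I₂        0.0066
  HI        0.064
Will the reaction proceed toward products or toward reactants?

Q_c = [HI]² / ([H₂]·[I₂]) = (0.064)² / ((0.0010)·(0.0066)) = 620
Q_c = 620 > K_c = 69, so the reverse reaction proceeds.

toward reactants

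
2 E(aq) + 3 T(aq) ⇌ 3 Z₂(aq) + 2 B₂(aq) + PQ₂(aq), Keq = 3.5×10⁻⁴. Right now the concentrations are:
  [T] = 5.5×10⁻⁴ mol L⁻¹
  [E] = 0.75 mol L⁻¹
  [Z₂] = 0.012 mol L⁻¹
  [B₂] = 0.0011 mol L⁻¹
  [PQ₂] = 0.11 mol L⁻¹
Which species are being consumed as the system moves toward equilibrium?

Q = [Z₂]³·[B₂]²·[PQ₂] / ([E]²·[T]³) = (0.012)³·(0.0011)²·(0.11) / ((0.75)²·(5.5×10⁻⁴)³) = 0.0025
Q = 0.0025 > Keq = 3.5×10⁻⁴: net reverse reaction.

Z₂, B₂, PQ₂ (products)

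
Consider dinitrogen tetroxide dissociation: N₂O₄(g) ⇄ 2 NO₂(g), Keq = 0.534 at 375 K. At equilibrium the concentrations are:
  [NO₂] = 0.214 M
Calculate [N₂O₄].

At equilibrium, Keq = [NO₂]² / [N₂O₄] = 0.534.
(0.214)² / ([N₂O₄]) = 0.534
[N₂O₄] = 0.0858 M

[N₂O₄] = 0.0858 M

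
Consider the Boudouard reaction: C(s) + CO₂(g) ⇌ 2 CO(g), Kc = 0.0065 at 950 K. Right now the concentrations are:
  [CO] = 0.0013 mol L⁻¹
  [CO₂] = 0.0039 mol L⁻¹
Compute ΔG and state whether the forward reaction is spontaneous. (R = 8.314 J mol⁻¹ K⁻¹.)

ΔG = -21.4 kJ/mol; the forward reaction is spontaneous

(C is a pure solid — omitted from Qc.)
Qc = [CO]² / [CO₂] = (0.0013)² / (0.0039) = 4.33×10⁻⁴
ΔG = RT ln(Qc/Kc) = (8.314 J mol⁻¹ K⁻¹)(950 K) × ln(4.33×10⁻⁴/0.0065)
   = (7.898 kJ/mol)(-2.709) = -21.4 kJ/mol
ΔG < 0, so the forward reaction is spontaneous (proceeds forward).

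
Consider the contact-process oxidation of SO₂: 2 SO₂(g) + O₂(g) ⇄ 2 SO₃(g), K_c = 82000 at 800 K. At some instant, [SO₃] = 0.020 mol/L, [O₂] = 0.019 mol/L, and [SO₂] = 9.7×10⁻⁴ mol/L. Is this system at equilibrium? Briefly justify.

Q_c = [SO₃]² / ([SO₂]²·[O₂]) = (0.020)² / ((9.7×10⁻⁴)²·(0.019)) = 22000
Q_c = 22000 < K_c = 82000: net forward reaction.

no; Q < K, reaction proceeds forward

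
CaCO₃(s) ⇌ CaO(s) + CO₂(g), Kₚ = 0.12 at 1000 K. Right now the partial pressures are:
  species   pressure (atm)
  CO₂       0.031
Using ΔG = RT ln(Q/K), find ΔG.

ΔG = -11.3 kJ/mol

(CaCO₃, CaO are pure solids — omitted from Qₚ.)
Qₚ = P(CO₂) = 0.0310
ΔG = RT ln(Qₚ/Kₚ) = (8.314 J mol⁻¹ K⁻¹)(1000 K) × ln(0.0310/0.12)
   = (8.314 kJ/mol)(-1.354) = -11.3 kJ/mol
ΔG < 0, so the forward reaction is spontaneous (proceeds forward).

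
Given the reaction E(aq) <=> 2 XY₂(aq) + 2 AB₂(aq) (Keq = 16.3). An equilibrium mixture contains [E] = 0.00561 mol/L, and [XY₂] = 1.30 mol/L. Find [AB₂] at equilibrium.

At equilibrium, Keq = [XY₂]²·[AB₂]² / [E] = 16.3.
(1.30)²·([AB₂])² / (0.00561) = 16.3
[AB₂]² = 0.0541 ⇒ [AB₂] = 0.233 mol/L

[AB₂] = 0.233 mol/L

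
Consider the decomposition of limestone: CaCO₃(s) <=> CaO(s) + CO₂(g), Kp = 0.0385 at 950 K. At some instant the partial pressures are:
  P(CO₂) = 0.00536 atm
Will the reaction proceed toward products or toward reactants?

(CaCO₃, CaO are pure solids — omitted from Qp.)
Qp = P(CO₂) = 0.00536
Qp = 0.00536 < Kp = 0.0385, so the forward reaction proceeds.

toward products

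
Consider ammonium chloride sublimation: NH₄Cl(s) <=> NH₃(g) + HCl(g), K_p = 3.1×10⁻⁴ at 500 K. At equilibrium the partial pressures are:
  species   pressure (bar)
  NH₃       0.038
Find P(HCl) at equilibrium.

(NH₄Cl is a pure solid — omitted from K_p.)
At equilibrium, K_p = P(NH₃)·P(HCl) = 3.1×10⁻⁴.
(0.038)·(P(HCl)) = 3.1×10⁻⁴
P(HCl) = 0.00816 = 0.0082 bar

P(HCl) = 0.0082 bar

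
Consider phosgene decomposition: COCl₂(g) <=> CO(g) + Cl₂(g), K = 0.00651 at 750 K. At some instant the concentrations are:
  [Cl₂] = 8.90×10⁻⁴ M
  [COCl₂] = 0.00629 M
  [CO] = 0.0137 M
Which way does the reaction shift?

Q = [CO]·[Cl₂] / [COCl₂] = (0.0137)·(8.90×10⁻⁴) / (0.00629) = 0.00194
Q = 0.00194 < K = 0.00651, so the forward reaction proceeds.

forward (toward products)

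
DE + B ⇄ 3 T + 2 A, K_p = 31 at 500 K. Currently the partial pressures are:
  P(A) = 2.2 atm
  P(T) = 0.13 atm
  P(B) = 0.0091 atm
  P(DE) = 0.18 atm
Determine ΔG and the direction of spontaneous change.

Q_p = P(T)³·P(A)² / (P(DE)·P(B)) = (0.13)³·(2.2)² / ((0.18)·(0.0091)) = 6.49
ΔG = RT ln(Q_p/K_p) = (8.314 J mol⁻¹ K⁻¹)(500 K) × ln(6.49/31)
   = (4.157 kJ/mol)(-1.564) = -6.50 kJ/mol
ΔG < 0, so the forward reaction is spontaneous (proceeds forward).

ΔG = -6.50 kJ/mol; the forward reaction is spontaneous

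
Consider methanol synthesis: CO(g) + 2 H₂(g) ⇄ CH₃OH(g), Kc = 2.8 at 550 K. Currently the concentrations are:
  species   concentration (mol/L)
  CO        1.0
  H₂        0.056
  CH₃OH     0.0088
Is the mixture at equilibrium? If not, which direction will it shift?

yes, at equilibrium

Qc = [CH₃OH] / ([CO]·[H₂]²) = (0.0088) / ((1.0)·(0.056)²) = 2.8
Qc = 2.8 = Kc; the system is at equilibrium.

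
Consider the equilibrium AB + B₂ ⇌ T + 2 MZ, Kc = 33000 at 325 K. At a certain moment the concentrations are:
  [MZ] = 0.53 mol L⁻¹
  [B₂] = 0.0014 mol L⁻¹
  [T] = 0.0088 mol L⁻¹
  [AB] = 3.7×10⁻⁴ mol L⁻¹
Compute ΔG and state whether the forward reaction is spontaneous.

Qc = [T]·[MZ]² / ([AB]·[B₂]) = (0.0088)·(0.53)² / ((3.7×10⁻⁴)·(0.0014)) = 4770
ΔG = RT ln(Qc/Kc) = (8.314 J mol⁻¹ K⁻¹)(325 K) × ln(4770/33000)
   = (2.702 kJ/mol)(-1.934) = -5.23 kJ/mol
ΔG < 0, so the forward reaction is spontaneous (proceeds forward).

ΔG = -5.23 kJ/mol; the forward reaction is spontaneous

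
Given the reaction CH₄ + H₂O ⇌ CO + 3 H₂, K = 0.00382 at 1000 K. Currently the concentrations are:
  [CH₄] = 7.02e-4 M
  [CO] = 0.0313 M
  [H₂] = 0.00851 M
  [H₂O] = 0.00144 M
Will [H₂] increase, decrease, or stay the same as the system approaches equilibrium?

Q = [CO]·[H₂]³ / ([CH₄]·[H₂O]) = (0.0313)·(0.00851)³ / ((7.02e-4)·(0.00144)) = 0.0191
Q = 0.0191 > K = 0.00382: net reverse reaction.
H₂ is a product, so it decreases.

decrease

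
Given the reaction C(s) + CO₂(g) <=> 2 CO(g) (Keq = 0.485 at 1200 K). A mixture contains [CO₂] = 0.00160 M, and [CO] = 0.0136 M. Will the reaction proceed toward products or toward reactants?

(C is a pure solid — omitted from Q.)
Q = [CO]² / [CO₂] = (0.0136)² / (0.00160) = 0.116
Q = 0.116 < Keq = 0.485, so the forward reaction proceeds.

toward products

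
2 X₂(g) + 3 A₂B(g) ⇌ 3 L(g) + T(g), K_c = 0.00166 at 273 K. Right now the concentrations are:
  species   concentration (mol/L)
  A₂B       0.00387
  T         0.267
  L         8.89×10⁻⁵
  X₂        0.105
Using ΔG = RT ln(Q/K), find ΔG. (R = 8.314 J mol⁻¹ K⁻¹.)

Q_c = [L]³·[T] / ([X₂]²·[A₂B]³) = (8.89×10⁻⁵)³·(0.267) / ((0.105)²·(0.00387)³) = 2.94×10⁻⁴
ΔG = RT ln(Q_c/K_c) = (8.314 J mol⁻¹ K⁻¹)(273 K) × ln(2.94×10⁻⁴/0.00166)
   = (2.270 kJ/mol)(-1.731) = -3.93 kJ/mol
ΔG < 0, so the forward reaction is spontaneous (proceeds forward).

ΔG = -3.93 kJ/mol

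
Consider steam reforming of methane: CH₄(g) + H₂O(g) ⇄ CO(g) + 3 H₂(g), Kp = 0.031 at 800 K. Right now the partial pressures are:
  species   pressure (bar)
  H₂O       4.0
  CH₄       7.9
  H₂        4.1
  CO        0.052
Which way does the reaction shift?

reverse (toward reactants)

Qp = P(CO)·P(H₂)³ / (P(CH₄)·P(H₂O)) = (0.052)·(4.1)³ / ((7.9)·(4.0)) = 0.11
Qp = 0.11 > Kp = 0.031, so the reverse reaction proceeds.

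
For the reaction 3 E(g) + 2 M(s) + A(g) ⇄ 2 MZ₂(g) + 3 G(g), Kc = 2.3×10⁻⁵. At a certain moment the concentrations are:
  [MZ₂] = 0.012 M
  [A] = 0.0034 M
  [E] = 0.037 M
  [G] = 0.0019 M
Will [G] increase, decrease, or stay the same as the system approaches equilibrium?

increase

(M is a pure solid — omitted from Qc.)
Qc = [MZ₂]²·[G]³ / ([E]³·[A]) = (0.012)²·(0.0019)³ / ((0.037)³·(0.0034)) = 5.7×10⁻⁶
Qc = 5.7×10⁻⁶ < Kc = 2.3×10⁻⁵: net forward reaction.
G is a product, so it increases.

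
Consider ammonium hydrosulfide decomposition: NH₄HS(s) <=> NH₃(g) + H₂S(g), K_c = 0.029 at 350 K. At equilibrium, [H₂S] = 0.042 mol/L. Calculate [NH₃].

(NH₄HS is a pure solid — omitted from K_c.)
At equilibrium, K_c = [NH₃]·[H₂S] = 0.029.
([NH₃])·(0.042) = 0.029
[NH₃] = 0.690 = 0.69 mol/L

[NH₃] = 0.69 mol/L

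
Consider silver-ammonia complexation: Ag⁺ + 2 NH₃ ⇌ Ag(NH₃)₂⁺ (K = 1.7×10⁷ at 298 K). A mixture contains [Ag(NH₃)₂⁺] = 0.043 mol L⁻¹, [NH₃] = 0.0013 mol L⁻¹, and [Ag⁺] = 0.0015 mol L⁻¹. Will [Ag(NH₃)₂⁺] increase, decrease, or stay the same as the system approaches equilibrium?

stay the same

Q = [Ag(NH₃)₂⁺] / ([Ag⁺]·[NH₃]²) = (0.043) / ((0.0015)·(0.0013)²) = 1.7×10⁷
Q = 1.7×10⁷ = K; the system is at equilibrium.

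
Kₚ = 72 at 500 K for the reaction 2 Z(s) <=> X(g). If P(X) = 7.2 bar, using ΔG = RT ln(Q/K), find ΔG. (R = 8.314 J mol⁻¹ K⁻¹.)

ΔG = -9.57 kJ/mol

(Z is a pure solid — omitted from Qₚ.)
Qₚ = P(X) = 7.20
ΔG = RT ln(Qₚ/Kₚ) = (8.314 J mol⁻¹ K⁻¹)(500 K) × ln(7.20/72)
   = (4.157 kJ/mol)(-2.303) = -9.57 kJ/mol
ΔG < 0, so the forward reaction is spontaneous (proceeds forward).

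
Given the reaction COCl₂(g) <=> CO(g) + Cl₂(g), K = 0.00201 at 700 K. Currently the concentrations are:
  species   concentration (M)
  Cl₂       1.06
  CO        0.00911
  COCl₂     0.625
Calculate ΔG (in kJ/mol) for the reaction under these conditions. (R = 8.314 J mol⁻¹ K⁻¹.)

Q = [CO]·[Cl₂] / [COCl₂] = (0.00911)·(1.06) / (0.625) = 0.0155
ΔG = RT ln(Q/K) = (8.314 J mol⁻¹ K⁻¹)(700 K) × ln(0.0155/0.00201)
   = (5.820 kJ/mol)(2.043) = 11.9 kJ/mol
ΔG > 0, so the forward reaction is non-spontaneous (proceeds in reverse).

ΔG = 11.9 kJ/mol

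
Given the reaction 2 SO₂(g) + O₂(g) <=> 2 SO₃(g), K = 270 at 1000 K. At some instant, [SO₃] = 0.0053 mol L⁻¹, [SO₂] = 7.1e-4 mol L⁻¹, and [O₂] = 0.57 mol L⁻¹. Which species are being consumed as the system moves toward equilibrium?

SO₂, O₂ (reactants)

Q = [SO₃]² / ([SO₂]²·[O₂]) = (0.0053)² / ((7.1e-4)²·(0.57)) = 98
Q = 98 < K = 270: net forward reaction.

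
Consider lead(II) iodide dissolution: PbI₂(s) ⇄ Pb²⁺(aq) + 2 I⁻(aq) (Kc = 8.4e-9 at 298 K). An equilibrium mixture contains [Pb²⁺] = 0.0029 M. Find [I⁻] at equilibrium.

(PbI₂ is a pure solid — omitted from Kc.)
At equilibrium, Kc = [Pb²⁺]·[I⁻]² = 8.4e-9.
(0.0029)·([I⁻])² = 8.4e-9
[I⁻]² = 2.90e-6 ⇒ [I⁻] = 0.0017 M

[I⁻] = 0.0017 M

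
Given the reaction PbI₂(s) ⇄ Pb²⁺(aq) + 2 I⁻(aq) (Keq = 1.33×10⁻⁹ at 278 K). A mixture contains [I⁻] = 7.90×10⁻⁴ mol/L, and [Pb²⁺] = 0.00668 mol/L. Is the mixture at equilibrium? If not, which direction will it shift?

no; Q > K, reaction proceeds in reverse

(PbI₂ is a pure solid — omitted from Q.)
Q = [Pb²⁺]·[I⁻]² = (0.00668)·(7.90×10⁻⁴)² = 4.17×10⁻⁹
Q = 4.17×10⁻⁹ > Keq = 1.33×10⁻⁹: net reverse reaction.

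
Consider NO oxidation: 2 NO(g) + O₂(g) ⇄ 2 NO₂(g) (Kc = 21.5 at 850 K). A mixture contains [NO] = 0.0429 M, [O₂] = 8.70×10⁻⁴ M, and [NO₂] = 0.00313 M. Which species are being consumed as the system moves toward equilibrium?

Qc = [NO₂]² / ([NO]²·[O₂]) = (0.00313)² / ((0.0429)²·(8.70×10⁻⁴)) = 6.12
Qc = 6.12 < Kc = 21.5: net forward reaction.

NO, O₂ (reactants)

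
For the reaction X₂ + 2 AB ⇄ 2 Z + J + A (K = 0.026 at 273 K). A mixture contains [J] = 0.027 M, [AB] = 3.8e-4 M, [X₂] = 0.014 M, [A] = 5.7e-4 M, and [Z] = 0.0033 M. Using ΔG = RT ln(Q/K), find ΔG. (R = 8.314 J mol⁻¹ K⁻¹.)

ΔG = 2.63 kJ/mol

Q = [Z]²·[J]·[A] / ([X₂]·[AB]²) = (0.0033)²·(0.027)·(5.7e-4) / ((0.014)·(3.8e-4)²) = 0.0829
ΔG = RT ln(Q/K) = (8.314 J mol⁻¹ K⁻¹)(273 K) × ln(0.0829/0.026)
   = (2.270 kJ/mol)(1.160) = 2.63 kJ/mol
ΔG > 0, so the forward reaction is non-spontaneous (proceeds in reverse).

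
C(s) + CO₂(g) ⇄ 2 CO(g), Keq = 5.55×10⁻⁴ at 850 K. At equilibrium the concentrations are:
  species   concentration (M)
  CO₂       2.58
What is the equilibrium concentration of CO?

[CO] = 0.0378 M

(C is a pure solid — omitted from Keq.)
At equilibrium, Keq = [CO]² / [CO₂] = 5.55×10⁻⁴.
([CO])² / (2.58) = 5.55×10⁻⁴
[CO]² = 0.00143 ⇒ [CO] = 0.0378 M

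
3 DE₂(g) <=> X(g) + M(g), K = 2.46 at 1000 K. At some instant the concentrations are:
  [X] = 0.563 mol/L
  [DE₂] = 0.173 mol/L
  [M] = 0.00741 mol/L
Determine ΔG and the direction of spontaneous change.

Q = [X]·[M] / [DE₂]³ = (0.563)·(0.00741) / (0.173)³ = 0.806
ΔG = RT ln(Q/K) = (8.314 J mol⁻¹ K⁻¹)(1000 K) × ln(0.806/2.46)
   = (8.314 kJ/mol)(-1.116) = -9.28 kJ/mol
ΔG < 0, so the forward reaction is spontaneous (proceeds forward).

ΔG = -9.28 kJ/mol; the forward reaction is spontaneous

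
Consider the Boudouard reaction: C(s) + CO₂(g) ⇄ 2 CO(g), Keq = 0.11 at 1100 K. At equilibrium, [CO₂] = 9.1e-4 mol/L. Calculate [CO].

[CO] = 0.010 mol/L

(C is a pure solid — omitted from Keq.)
At equilibrium, Keq = [CO]² / [CO₂] = 0.11.
([CO])² / (9.1e-4) = 0.11
[CO]² = 1.00e-4 ⇒ [CO] = 0.010 mol/L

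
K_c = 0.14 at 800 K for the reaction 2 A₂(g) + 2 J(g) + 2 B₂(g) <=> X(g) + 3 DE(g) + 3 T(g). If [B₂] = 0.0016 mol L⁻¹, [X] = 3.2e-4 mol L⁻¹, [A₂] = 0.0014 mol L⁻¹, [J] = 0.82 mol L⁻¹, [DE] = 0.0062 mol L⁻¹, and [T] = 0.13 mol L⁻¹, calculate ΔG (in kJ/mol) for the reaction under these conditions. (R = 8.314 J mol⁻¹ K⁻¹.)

ΔG = -6.89 kJ/mol

Q_c = [X]·[DE]³·[T]³ / ([A₂]²·[J]²·[B₂]²) = (3.2e-4)·(0.0062)³·(0.13)³ / ((0.0014)²·(0.82)²·(0.0016)²) = 0.0497
ΔG = RT ln(Q_c/K_c) = (8.314 J mol⁻¹ K⁻¹)(800 K) × ln(0.0497/0.14)
   = (6.651 kJ/mol)(-1.036) = -6.89 kJ/mol
ΔG < 0, so the forward reaction is spontaneous (proceeds forward).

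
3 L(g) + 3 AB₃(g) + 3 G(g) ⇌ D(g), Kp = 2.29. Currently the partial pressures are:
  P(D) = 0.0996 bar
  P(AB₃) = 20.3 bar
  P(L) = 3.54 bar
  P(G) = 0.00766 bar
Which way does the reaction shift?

Qp = P(D) / (P(L)³·P(AB₃)³·P(G)³) = (0.0996) / ((3.54)³·(20.3)³·(0.00766)³) = 0.597
Qp = 0.597 < Kp = 2.29, so the forward reaction proceeds.

toward products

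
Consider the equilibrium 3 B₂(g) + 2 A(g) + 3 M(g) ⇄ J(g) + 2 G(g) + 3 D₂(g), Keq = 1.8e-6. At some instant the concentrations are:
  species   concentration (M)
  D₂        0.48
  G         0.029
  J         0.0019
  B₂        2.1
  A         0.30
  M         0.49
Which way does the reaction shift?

no net change (already at equilibrium)

Q = [J]·[G]²·[D₂]³ / ([B₂]³·[A]²·[M]³) = (0.0019)·(0.029)²·(0.48)³ / ((2.1)³·(0.30)²·(0.49)³) = 1.8e-6
Q = 1.8e-6 = Keq, so the system is already at equilibrium.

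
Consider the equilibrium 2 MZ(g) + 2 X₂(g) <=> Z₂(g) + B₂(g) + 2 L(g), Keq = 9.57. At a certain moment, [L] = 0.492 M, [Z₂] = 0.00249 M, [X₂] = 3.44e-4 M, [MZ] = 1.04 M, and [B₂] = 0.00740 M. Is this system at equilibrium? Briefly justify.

no; Q > K, reaction proceeds in reverse

Q = [Z₂]·[B₂]·[L]² / ([MZ]²·[X₂]²) = (0.00249)·(0.00740)·(0.492)² / ((1.04)²·(3.44e-4)²) = 34.8
Q = 34.8 > Keq = 9.57: net reverse reaction.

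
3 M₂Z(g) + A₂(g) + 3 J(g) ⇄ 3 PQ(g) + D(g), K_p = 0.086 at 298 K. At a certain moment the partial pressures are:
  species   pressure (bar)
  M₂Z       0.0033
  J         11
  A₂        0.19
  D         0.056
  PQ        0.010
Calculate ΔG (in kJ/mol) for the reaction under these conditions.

Q_p = P(PQ)³·P(D) / (P(M₂Z)³·P(A₂)·P(J)³) = (0.010)³·(0.056) / ((0.0033)³·(0.19)·(11)³) = 0.00616
ΔG = RT ln(Q_p/K_p) = (8.314 J mol⁻¹ K⁻¹)(298 K) × ln(0.00616/0.086)
   = (2.478 kJ/mol)(-2.636) = -6.53 kJ/mol
ΔG < 0, so the forward reaction is spontaneous (proceeds forward).

ΔG = -6.53 kJ/mol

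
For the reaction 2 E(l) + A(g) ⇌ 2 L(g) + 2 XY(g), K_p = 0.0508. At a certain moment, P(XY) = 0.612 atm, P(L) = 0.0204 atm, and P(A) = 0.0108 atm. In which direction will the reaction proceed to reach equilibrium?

(E is a pure liquid — omitted from Q_p.)
Q_p = P(L)²·P(XY)² / P(A) = (0.0204)²·(0.612)² / (0.0108) = 0.0144
Q_p = 0.0144 < K_p = 0.0508, so the forward reaction proceeds.

toward products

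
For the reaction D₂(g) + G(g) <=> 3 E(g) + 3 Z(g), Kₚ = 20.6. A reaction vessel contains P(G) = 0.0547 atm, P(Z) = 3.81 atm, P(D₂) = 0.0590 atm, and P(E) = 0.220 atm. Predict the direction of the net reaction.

Qₚ = P(E)³·P(Z)³ / (P(D₂)·P(G)) = (0.220)³·(3.81)³ / ((0.0590)·(0.0547)) = 182
Qₚ = 182 > Kₚ = 20.6, so the reverse reaction proceeds.

toward reactants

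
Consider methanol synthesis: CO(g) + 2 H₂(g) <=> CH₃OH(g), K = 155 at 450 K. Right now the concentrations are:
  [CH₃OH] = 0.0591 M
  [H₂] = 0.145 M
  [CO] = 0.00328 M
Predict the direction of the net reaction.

Q = [CH₃OH] / ([CO]·[H₂]²) = (0.0591) / ((0.00328)·(0.145)²) = 857
Q = 857 > K = 155, so the reverse reaction proceeds.

toward reactants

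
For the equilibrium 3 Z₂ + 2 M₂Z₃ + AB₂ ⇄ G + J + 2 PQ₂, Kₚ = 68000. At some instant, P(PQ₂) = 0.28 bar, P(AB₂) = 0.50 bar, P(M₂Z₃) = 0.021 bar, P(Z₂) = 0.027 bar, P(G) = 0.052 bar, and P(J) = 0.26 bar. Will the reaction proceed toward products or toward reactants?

Qₚ = P(G)·P(J)·P(PQ₂)² / (P(Z₂)³·P(M₂Z₃)²·P(AB₂)) = (0.052)·(0.26)·(0.28)² / ((0.027)³·(0.021)²·(0.50)) = 2.4×10⁵
Qₚ = 2.4×10⁵ > Kₚ = 68000, so the reverse reaction proceeds.

to the left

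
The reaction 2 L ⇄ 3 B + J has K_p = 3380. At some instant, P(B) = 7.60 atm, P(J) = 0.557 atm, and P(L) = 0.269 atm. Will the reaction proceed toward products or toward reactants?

Q_p = P(B)³·P(J) / P(L)² = (7.60)³·(0.557) / (0.269)² = 3380
Q_p = 3380 = K_p, so the system is already at equilibrium.

at equilibrium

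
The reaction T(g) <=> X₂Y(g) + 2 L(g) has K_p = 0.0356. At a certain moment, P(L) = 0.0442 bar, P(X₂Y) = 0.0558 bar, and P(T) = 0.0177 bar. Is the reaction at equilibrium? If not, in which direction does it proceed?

forward (toward products)

Q_p = P(X₂Y)·P(L)² / P(T) = (0.0558)·(0.0442)² / (0.0177) = 0.00616
Q_p = 0.00616 < K_p = 0.0356, so the forward reaction proceeds.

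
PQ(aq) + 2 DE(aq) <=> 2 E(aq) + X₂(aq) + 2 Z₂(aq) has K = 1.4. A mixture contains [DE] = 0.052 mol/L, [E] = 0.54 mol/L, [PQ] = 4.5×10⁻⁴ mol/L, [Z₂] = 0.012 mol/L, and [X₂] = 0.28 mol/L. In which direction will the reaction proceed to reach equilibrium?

in the reverse direction

Q = [E]²·[X₂]·[Z₂]² / ([PQ]·[DE]²) = (0.54)²·(0.28)·(0.012)² / ((4.5×10⁻⁴)·(0.052)²) = 9.7
Q = 9.7 > K = 1.4, so the reverse reaction proceeds.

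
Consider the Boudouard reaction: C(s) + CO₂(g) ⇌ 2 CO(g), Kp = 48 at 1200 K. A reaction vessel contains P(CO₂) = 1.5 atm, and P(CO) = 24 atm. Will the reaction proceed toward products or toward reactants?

in the reverse direction

(C is a pure solid — omitted from Qp.)
Qp = P(CO)² / P(CO₂) = (24)² / (1.5) = 380
Qp = 380 > Kp = 48, so the reverse reaction proceeds.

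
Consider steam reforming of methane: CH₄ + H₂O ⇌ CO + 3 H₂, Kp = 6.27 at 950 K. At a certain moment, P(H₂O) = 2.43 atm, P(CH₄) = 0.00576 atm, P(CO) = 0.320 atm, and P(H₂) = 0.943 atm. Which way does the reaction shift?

reverse (toward reactants)

Qp = P(CO)·P(H₂)³ / (P(CH₄)·P(H₂O)) = (0.320)·(0.943)³ / ((0.00576)·(2.43)) = 19.2
Qp = 19.2 > Kp = 6.27, so the reverse reaction proceeds.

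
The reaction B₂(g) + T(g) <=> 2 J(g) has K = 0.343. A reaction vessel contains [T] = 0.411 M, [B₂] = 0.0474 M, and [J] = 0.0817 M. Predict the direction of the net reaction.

no net change (already at equilibrium)

Q = [J]² / ([B₂]·[T]) = (0.0817)² / ((0.0474)·(0.411)) = 0.343
Q = 0.343 = K, so the system is already at equilibrium.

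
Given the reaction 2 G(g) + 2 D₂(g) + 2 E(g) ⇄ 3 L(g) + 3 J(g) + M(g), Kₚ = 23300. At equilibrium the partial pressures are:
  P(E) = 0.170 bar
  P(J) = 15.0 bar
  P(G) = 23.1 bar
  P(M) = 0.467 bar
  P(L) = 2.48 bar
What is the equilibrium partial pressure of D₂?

At equilibrium, Kₚ = P(L)³·P(J)³·P(M) / (P(G)²·P(D₂)²·P(E)²) = 23300.
(2.48)³·(15.0)³·(0.467) / ((23.1)²·(P(D₂))²·(0.170)²) = 23300
P(D₂)² = 0.0669 ⇒ P(D₂) = 0.259 bar

P(D₂) = 0.259 bar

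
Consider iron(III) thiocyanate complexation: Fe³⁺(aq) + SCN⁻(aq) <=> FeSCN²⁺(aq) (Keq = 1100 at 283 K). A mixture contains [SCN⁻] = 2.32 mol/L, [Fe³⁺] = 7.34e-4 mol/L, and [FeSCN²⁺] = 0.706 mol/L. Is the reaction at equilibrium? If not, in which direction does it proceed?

to the right

Q = [FeSCN²⁺] / ([Fe³⁺]·[SCN⁻]) = (0.706) / ((7.34e-4)·(2.32)) = 415
Q = 415 < Keq = 1100, so the forward reaction proceeds.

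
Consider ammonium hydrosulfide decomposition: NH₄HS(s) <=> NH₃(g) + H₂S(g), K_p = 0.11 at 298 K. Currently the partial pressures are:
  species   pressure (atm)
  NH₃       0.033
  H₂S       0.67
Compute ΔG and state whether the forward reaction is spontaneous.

ΔG = -3.98 kJ/mol; the forward reaction is spontaneous

(NH₄HS is a pure solid — omitted from Q_p.)
Q_p = P(NH₃)·P(H₂S) = (0.033)·(0.67) = 0.0221
ΔG = RT ln(Q_p/K_p) = (8.314 J mol⁻¹ K⁻¹)(298 K) × ln(0.0221/0.11)
   = (2.478 kJ/mol)(-1.605) = -3.98 kJ/mol
ΔG < 0, so the forward reaction is spontaneous (proceeds forward).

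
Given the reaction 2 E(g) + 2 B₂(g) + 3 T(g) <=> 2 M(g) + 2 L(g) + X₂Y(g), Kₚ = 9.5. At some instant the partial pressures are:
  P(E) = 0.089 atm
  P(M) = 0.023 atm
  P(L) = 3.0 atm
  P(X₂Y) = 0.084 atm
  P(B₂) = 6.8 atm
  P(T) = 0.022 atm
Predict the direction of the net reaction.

Qₚ = P(M)²·P(L)²·P(X₂Y) / (P(E)²·P(B₂)²·P(T)³) = (0.023)²·(3.0)²·(0.084) / ((0.089)²·(6.8)²·(0.022)³) = 100
Qₚ = 100 > Kₚ = 9.5, so the reverse reaction proceeds.

in the reverse direction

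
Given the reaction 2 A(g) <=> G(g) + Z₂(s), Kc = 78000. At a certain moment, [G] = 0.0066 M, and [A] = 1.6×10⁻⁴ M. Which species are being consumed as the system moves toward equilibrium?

G, Z₂ (products)

(Z₂ is a pure solid — omitted from Qc.)
Qc = [G] / [A]² = (0.0066) / (1.6×10⁻⁴)² = 2.6×10⁵
Qc = 2.6×10⁵ > Kc = 78000: net reverse reaction.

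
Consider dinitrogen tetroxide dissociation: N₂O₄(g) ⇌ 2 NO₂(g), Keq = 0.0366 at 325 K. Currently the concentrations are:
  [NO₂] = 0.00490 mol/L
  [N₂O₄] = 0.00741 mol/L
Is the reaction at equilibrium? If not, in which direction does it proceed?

forward (toward products)

Q = [NO₂]² / [N₂O₄] = (0.00490)² / (0.00741) = 0.00324
Q = 0.00324 < Keq = 0.0366, so the forward reaction proceeds.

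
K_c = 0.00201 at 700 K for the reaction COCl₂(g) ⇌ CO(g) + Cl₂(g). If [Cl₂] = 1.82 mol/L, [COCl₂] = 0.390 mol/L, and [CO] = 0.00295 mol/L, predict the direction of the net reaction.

toward reactants

Q_c = [CO]·[Cl₂] / [COCl₂] = (0.00295)·(1.82) / (0.390) = 0.0138
Q_c = 0.0138 > K_c = 0.00201, so the reverse reaction proceeds.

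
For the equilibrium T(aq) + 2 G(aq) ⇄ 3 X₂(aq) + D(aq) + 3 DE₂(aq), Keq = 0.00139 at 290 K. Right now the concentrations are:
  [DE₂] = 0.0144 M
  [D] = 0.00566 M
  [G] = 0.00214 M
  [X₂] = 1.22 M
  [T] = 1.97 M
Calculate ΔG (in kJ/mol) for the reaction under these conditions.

Q = [X₂]³·[D]·[DE₂]³ / ([T]·[G]²) = (1.22)³·(0.00566)·(0.0144)³ / ((1.97)·(0.00214)²) = 0.00340
ΔG = RT ln(Q/Keq) = (8.314 J mol⁻¹ K⁻¹)(290 K) × ln(0.00340/0.00139)
   = (2.411 kJ/mol)(0.8945) = 2.16 kJ/mol
ΔG > 0, so the forward reaction is non-spontaneous (proceeds in reverse).

ΔG = 2.16 kJ/mol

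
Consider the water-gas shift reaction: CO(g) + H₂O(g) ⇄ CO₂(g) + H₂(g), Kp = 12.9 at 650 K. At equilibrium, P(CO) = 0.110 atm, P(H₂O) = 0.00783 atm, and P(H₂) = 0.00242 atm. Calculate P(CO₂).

P(CO₂) = 4.59 atm

At equilibrium, Kp = P(CO₂)·P(H₂) / (P(CO)·P(H₂O)) = 12.9.
(P(CO₂))·(0.00242) / ((0.110)·(0.00783)) = 12.9
P(CO₂) = 4.59 atm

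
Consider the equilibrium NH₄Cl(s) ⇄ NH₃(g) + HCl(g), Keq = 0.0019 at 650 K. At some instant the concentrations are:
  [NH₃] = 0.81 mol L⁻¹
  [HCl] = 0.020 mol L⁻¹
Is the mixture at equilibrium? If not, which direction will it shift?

no; Q > K, reaction proceeds in reverse

(NH₄Cl is a pure solid — omitted from Q.)
Q = [NH₃]·[HCl] = (0.81)·(0.020) = 0.016
Q = 0.016 > Keq = 0.0019: net reverse reaction.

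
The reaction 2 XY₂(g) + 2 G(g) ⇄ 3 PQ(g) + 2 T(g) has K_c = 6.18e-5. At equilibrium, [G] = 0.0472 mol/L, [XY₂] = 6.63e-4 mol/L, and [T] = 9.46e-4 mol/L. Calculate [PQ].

[PQ] = 0.00407 mol/L

At equilibrium, K_c = [PQ]³·[T]² / ([XY₂]²·[G]²) = 6.18e-5.
([PQ])³·(9.46e-4)² / ((6.63e-4)²·(0.0472)²) = 6.18e-5
[PQ]³ = 6.76e-8 ⇒ [PQ] = 0.00407 mol/L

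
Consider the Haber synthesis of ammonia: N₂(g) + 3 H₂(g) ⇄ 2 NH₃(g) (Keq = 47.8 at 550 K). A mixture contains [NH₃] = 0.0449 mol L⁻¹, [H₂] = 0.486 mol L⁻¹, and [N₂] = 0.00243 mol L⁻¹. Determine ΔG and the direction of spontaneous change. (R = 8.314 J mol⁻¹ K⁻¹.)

Q = [NH₃]² / ([N₂]·[H₂]³) = (0.0449)² / ((0.00243)·(0.486)³) = 7.23
ΔG = RT ln(Q/Keq) = (8.314 J mol⁻¹ K⁻¹)(550 K) × ln(7.23/47.8)
   = (4.573 kJ/mol)(-1.889) = -8.64 kJ/mol
ΔG < 0, so the forward reaction is spontaneous (proceeds forward).

ΔG = -8.64 kJ/mol; the forward reaction is spontaneous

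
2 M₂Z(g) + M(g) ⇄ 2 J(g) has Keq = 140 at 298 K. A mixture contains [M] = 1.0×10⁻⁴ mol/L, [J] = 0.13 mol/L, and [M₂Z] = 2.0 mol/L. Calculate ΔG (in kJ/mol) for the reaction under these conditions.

ΔG = -2.97 kJ/mol

Q = [J]² / ([M₂Z]²·[M]) = (0.13)² / ((2.0)²·(1.0×10⁻⁴)) = 42.2
ΔG = RT ln(Q/Keq) = (8.314 J mol⁻¹ K⁻¹)(298 K) × ln(42.2/140)
   = (2.478 kJ/mol)(-1.199) = -2.97 kJ/mol
ΔG < 0, so the forward reaction is spontaneous (proceeds forward).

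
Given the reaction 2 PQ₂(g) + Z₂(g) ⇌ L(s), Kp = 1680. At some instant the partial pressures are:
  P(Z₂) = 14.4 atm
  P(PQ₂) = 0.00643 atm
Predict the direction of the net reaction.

neither direction; the system is at equilibrium

(L is a pure solid — omitted from Qp.)
Qp = 1 / (P(PQ₂)²·P(Z₂)) = 1 / ((0.00643)²·(14.4)) = 1680
Qp = 1680 = Kp, so the system is already at equilibrium.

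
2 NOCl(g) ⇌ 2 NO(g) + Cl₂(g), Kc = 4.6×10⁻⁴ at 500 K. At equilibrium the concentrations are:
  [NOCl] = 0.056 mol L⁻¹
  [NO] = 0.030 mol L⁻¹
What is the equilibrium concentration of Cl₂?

At equilibrium, Kc = [NO]²·[Cl₂] / [NOCl]² = 4.6×10⁻⁴.
(0.030)²·([Cl₂]) / (0.056)² = 4.6×10⁻⁴
[Cl₂] = 0.00160 = 0.0016 mol L⁻¹

[Cl₂] = 0.0016 mol L⁻¹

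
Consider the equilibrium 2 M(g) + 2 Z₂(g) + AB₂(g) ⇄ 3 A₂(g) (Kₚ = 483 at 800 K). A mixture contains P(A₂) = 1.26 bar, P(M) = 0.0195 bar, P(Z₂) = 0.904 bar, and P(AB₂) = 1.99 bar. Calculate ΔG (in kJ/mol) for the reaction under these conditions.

ΔG = 12.6 kJ/mol

Qₚ = P(A₂)³ / (P(M)²·P(Z₂)²·P(AB₂)) = (1.26)³ / ((0.0195)²·(0.904)²·(1.99)) = 3230
ΔG = RT ln(Qₚ/Kₚ) = (8.314 J mol⁻¹ K⁻¹)(800 K) × ln(3230/483)
   = (6.651 kJ/mol)(1.900) = 12.6 kJ/mol
ΔG > 0, so the forward reaction is non-spontaneous (proceeds in reverse).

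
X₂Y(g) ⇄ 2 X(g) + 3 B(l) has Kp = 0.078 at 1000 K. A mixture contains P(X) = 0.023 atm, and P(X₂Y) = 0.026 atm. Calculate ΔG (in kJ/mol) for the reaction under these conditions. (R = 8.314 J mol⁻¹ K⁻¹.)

(B is a pure liquid — omitted from Qp.)
Qp = P(X)² / P(X₂Y) = (0.023)² / (0.026) = 0.0203
ΔG = RT ln(Qp/Kp) = (8.314 J mol⁻¹ K⁻¹)(1000 K) × ln(0.0203/0.078)
   = (8.314 kJ/mol)(-1.346) = -11.2 kJ/mol
ΔG < 0, so the forward reaction is spontaneous (proceeds forward).

ΔG = -11.2 kJ/mol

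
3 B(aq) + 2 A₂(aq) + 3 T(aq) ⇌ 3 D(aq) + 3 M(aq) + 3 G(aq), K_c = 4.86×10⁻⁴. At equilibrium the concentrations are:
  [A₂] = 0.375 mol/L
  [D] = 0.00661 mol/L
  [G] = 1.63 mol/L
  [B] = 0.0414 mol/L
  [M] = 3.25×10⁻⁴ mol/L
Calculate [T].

At equilibrium, K_c = [D]³·[M]³·[G]³ / ([B]³·[A₂]²·[T]³) = 4.86×10⁻⁴.
(0.00661)³·(3.25×10⁻⁴)³·(1.63)³ / ((0.0414)³·(0.375)²·([T])³) = 4.86×10⁻⁴
[T]³ = 8.85×10⁻⁹ ⇒ [T] = 0.00207 mol/L

[T] = 0.00207 mol/L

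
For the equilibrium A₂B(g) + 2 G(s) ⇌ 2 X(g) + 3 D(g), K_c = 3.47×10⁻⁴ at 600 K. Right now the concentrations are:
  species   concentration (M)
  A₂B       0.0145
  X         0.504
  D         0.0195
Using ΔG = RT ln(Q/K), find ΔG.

(G is a pure solid — omitted from Q_c.)
Q_c = [X]²·[D]³ / [A₂B] = (0.504)²·(0.0195)³ / (0.0145) = 1.30×10⁻⁴
ΔG = RT ln(Q_c/K_c) = (8.314 J mol⁻¹ K⁻¹)(600 K) × ln(1.30×10⁻⁴/3.47×10⁻⁴)
   = (4.988 kJ/mol)(-0.9818) = -4.90 kJ/mol
ΔG < 0, so the forward reaction is spontaneous (proceeds forward).

ΔG = -4.90 kJ/mol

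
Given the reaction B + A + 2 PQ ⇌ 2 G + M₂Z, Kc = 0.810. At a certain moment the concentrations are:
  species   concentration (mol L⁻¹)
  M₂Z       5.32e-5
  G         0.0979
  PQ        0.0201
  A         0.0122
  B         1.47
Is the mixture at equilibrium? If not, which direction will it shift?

Qc = [G]²·[M₂Z] / ([B]·[A]·[PQ]²) = (0.0979)²·(5.32e-5) / ((1.47)·(0.0122)·(0.0201)²) = 0.0704
Qc = 0.0704 < Kc = 0.810: net forward reaction.

no; Q < K, reaction proceeds forward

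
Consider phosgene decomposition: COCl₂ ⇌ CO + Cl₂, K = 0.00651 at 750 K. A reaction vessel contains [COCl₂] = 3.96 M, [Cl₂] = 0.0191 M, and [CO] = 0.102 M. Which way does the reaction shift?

Q = [CO]·[Cl₂] / [COCl₂] = (0.102)·(0.0191) / (3.96) = 4.92×10⁻⁴
Q = 4.92×10⁻⁴ < K = 0.00651, so the forward reaction proceeds.

toward products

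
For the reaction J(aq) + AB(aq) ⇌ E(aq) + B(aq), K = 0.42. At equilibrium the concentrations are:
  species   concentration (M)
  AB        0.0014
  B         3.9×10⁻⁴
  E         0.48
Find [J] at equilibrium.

At equilibrium, K = [E]·[B] / ([J]·[AB]) = 0.42.
(0.48)·(3.9×10⁻⁴) / (([J])·(0.0014)) = 0.42
[J] = 0.318 = 0.32 M

[J] = 0.32 M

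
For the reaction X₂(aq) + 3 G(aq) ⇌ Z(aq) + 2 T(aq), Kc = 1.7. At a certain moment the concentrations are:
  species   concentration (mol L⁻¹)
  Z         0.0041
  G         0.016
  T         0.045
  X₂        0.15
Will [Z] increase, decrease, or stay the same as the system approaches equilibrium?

Qc = [Z]·[T]² / ([X₂]·[G]³) = (0.0041)·(0.045)² / ((0.15)·(0.016)³) = 14
Qc = 14 > Kc = 1.7: net reverse reaction.
Z is a product, so it decreases.

decrease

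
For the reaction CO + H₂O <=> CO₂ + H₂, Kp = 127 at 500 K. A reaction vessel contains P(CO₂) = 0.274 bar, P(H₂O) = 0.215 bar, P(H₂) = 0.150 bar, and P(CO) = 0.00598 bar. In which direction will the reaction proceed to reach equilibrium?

forward (toward products)

Qp = P(CO₂)·P(H₂) / (P(CO)·P(H₂O)) = (0.274)·(0.150) / ((0.00598)·(0.215)) = 32.0
Qp = 32.0 < Kp = 127, so the forward reaction proceeds.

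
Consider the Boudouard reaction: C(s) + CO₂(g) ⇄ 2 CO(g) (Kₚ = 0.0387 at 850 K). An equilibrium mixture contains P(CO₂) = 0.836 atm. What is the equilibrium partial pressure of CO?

(C is a pure solid — omitted from Kₚ.)
At equilibrium, Kₚ = P(CO)² / P(CO₂) = 0.0387.
(P(CO))² / (0.836) = 0.0387
P(CO)² = 0.0324 ⇒ P(CO) = 0.180 atm

P(CO) = 0.180 atm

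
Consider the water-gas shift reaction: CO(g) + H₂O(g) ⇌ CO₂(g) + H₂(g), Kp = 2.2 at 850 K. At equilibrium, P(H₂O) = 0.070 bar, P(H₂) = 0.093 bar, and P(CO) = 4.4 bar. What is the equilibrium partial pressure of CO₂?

P(CO₂) = 7.3 bar

At equilibrium, Kp = P(CO₂)·P(H₂) / (P(CO)·P(H₂O)) = 2.2.
(P(CO₂))·(0.093) / ((4.4)·(0.070)) = 2.2
P(CO₂) = 7.29 = 7.3 bar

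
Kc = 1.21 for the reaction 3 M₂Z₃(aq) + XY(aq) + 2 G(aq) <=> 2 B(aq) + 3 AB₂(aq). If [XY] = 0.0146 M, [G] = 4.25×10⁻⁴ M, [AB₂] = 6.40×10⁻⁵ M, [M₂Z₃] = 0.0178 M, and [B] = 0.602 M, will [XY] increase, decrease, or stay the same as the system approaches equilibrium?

Qc = [B]²·[AB₂]³ / ([M₂Z₃]³·[XY]·[G]²) = (0.602)²·(6.40×10⁻⁵)³ / ((0.0178)³·(0.0146)·(4.25×10⁻⁴)²) = 6.39
Qc = 6.39 > Kc = 1.21: net reverse reaction.
XY is a reactant, so it increases.

increase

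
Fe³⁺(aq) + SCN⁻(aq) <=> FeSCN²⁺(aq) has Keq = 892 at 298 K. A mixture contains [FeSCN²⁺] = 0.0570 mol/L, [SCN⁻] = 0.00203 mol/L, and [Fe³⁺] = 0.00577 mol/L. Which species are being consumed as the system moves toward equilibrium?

Q = [FeSCN²⁺] / ([Fe³⁺]·[SCN⁻]) = (0.0570) / ((0.00577)·(0.00203)) = 4870
Q = 4870 > Keq = 892: net reverse reaction.

FeSCN²⁺ (products)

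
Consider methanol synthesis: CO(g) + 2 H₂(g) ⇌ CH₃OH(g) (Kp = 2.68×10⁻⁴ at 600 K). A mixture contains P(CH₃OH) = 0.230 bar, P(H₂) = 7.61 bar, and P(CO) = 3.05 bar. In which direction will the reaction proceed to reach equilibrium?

Qp = P(CH₃OH) / (P(CO)·P(H₂)²) = (0.230) / ((3.05)·(7.61)²) = 0.00130
Qp = 0.00130 > Kp = 2.68×10⁻⁴, so the reverse reaction proceeds.

to the left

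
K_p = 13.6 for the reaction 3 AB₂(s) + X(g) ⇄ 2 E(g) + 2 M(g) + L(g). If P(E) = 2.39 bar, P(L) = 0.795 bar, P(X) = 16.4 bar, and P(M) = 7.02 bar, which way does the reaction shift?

(AB₂ is a pure solid — omitted from Q_p.)
Q_p = P(E)²·P(M)²·P(L) / P(X) = (2.39)²·(7.02)²·(0.795) / (16.4) = 13.6
Q_p = 13.6 = K_p, so the system is already at equilibrium.

at equilibrium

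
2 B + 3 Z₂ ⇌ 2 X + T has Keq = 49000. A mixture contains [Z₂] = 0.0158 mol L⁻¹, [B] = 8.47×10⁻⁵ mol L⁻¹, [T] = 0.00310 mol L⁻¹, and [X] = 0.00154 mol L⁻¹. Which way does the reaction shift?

in the reverse direction

Q = [X]²·[T] / ([B]²·[Z₂]³) = (0.00154)²·(0.00310) / ((8.47×10⁻⁵)²·(0.0158)³) = 2.60×10⁵
Q = 2.60×10⁵ > Keq = 49000, so the reverse reaction proceeds.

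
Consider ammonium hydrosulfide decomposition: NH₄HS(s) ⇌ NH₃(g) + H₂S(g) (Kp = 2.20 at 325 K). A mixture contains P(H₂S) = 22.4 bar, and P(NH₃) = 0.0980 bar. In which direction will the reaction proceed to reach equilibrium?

at equilibrium

(NH₄HS is a pure solid — omitted from Qp.)
Qp = P(NH₃)·P(H₂S) = (0.0980)·(22.4) = 2.20
Qp = 2.20 = Kp, so the system is already at equilibrium.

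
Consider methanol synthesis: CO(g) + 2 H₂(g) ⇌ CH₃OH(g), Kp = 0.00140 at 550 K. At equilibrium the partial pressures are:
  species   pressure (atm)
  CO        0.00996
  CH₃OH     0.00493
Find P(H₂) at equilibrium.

At equilibrium, Kp = P(CH₃OH) / (P(CO)·P(H₂)²) = 0.00140.
(0.00493) / ((0.00996)·(P(H₂))²) = 0.00140
P(H₂)² = 354 ⇒ P(H₂) = 18.8 atm

P(H₂) = 18.8 atm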